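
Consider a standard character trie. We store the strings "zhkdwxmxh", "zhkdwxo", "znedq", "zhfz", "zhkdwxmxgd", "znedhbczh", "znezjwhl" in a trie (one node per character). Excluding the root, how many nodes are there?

Insert word by word; a character creates a node only if that edge doesn't already exist:
  "zhkdwxmxh" → 9 new (z, h, k, d, w, x, m, x, h)
  "zhkdwxo" → prefix "zhkdwx" already present; 1 new (o)
  "znedq" → prefix "z" already present; 4 new (n, e, d, q)
  "zhfz" → prefix "zh" already present; 2 new (f, z)
  "zhkdwxmxgd" → prefix "zhkdwxmx" already present; 2 new (g, d)
  "znedhbczh" → prefix "zned" already present; 5 new (h, b, c, z, h)
  "znezjwhl" → prefix "zne" already present; 5 new (z, j, w, h, l)
Total nodes = 9 + 1 + 4 + 2 + 2 + 5 + 5 = 28

28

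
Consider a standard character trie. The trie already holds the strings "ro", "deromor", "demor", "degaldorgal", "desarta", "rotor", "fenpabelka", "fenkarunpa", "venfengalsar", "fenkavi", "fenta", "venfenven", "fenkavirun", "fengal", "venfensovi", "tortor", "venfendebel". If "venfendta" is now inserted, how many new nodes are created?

2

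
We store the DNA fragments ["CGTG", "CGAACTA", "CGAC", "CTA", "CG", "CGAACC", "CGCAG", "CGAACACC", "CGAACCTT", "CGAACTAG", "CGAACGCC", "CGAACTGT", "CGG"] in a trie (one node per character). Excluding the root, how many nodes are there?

28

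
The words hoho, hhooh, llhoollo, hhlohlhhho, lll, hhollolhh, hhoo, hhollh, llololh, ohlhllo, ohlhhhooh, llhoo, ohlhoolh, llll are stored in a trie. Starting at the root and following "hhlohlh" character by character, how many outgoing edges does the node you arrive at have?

1

The children of the "hhlohlh" node are the distinct next characters among strings starting with "hhlohlh".
Characters that immediately follow "hhlohlh" among the stored strings: {h}.
That node has 1 child edge.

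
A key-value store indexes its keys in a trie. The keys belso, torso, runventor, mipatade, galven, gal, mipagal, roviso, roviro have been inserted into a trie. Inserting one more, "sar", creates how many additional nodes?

3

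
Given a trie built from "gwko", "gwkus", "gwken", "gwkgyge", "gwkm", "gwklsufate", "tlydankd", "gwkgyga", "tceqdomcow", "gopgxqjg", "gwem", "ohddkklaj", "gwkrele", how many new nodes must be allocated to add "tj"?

"t" is already a path in the trie; the remaining "j" must be added.
So 2 − 1 = 1 new nodes.

1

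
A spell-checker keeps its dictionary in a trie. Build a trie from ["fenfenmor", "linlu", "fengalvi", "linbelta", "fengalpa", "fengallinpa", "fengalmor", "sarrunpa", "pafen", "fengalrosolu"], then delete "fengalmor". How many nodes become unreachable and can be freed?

A node on "fengalmor"'s path can go only if nothing else ends at it or branches off below it.
The suffix "mor" (3 nodes) is used only by "fengalmor"; the node for "fengal" still has the child "v", so pruning stops there.
Nodes removed: 3

3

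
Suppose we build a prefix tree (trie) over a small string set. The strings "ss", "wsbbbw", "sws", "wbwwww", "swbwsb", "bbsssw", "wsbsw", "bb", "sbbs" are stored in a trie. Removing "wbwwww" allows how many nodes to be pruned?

After clearing the end-marker at "wbwwww", prune upward until reaching a node still needed by another word.
The suffix "bwwww" (5 nodes) is used only by "wbwwww"; the node for "w" still has the child "s", so pruning stops there.
Nodes removed: 5

5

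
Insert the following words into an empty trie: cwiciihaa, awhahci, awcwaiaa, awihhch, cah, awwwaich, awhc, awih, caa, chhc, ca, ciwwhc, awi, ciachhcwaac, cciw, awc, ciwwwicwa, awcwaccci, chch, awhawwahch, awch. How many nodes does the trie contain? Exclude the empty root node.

Trace insertions, counting only characters that open a new branch:
  "cwiciihaa" → 9 new (c, w, i, c, i, i, h, a, a)
  "awhahci" → 7 new (a, w, h, a, h, c, i)
  "awcwaiaa" → prefix "aw" already present; 6 new (c, w, a, i, a, a)
  "awihhch" → prefix "aw" already present; 5 new (i, h, h, c, h)
  "cah" → prefix "c" already present; 2 new (a, h)
  "awwwaich" → prefix "aw" already present; 6 new (w, w, a, i, c, h)
  "awhc" → prefix "awh" already present; 1 new (c)
  "awih" → prefix "awih" already present; 0 new (none)
  "caa" → prefix "ca" already present; 1 new (a)
  "chhc" → prefix "c" already present; 3 new (h, h, c)
  "ca" → prefix "ca" already present; 0 new (none)
  "ciwwhc" → prefix "c" already present; 5 new (i, w, w, h, c)
  "awi" → prefix "awi" already present; 0 new (none)
  "ciachhcwaac" → prefix "ci" already present; 9 new (a, c, h, h, c, w, a, a, c)
  "cciw" → prefix "c" already present; 3 new (c, i, w)
  "awc" → prefix "awc" already present; 0 new (none)
  "ciwwwicwa" → prefix "ciww" already present; 5 new (w, i, c, w, a)
  "awcwaccci" → prefix "awcwa" already present; 4 new (c, c, c, i)
  "chch" → prefix "ch" already present; 2 new (c, h)
  "awhawwahch" → prefix "awha" already present; 6 new (w, w, a, h, c, h)
  "awch" → prefix "awc" already present; 1 new (h)
Total nodes = 9 + 7 + 6 + 5 + 2 + 6 + 1 + 0 + 1 + 3 + 0 + 5 + 0 + 9 + 3 + 0 + 5 + 4 + 2 + 6 + 1 = 75

75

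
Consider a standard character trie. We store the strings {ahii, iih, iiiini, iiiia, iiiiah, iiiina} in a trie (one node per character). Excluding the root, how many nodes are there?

Insert word by word; a character creates a node only if that edge doesn't already exist:
  "ahii" → 4 new (a, h, i, i)
  "iih" → 3 new (i, i, h)
  "iiiini" → prefix "ii" already present; 4 new (i, i, n, i)
  "iiiia" → prefix "iiii" already present; 1 new (a)
  "iiiiah" → prefix "iiiia" already present; 1 new (h)
  "iiiina" → prefix "iiiin" already present; 1 new (a)
Total nodes = 4 + 3 + 4 + 1 + 1 + 1 = 14

14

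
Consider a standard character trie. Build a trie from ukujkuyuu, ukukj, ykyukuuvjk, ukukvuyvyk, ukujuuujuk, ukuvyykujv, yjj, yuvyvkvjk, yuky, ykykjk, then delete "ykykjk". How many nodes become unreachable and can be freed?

3

After clearing the end-marker at "ykykjk", prune upward until reaching a node still needed by another word.
The suffix "kjk" (3 nodes) is used only by "ykykjk"; the node for "yky" still has the child "u", so pruning stops there.
Nodes removed: 3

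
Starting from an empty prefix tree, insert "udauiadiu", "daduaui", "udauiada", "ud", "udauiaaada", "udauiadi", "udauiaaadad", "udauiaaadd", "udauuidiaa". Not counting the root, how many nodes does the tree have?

Insert word by word; a character creates a node only if that edge doesn't already exist:
  "udauiadiu" → 9 new (u, d, a, u, i, a, d, i, u)
  "daduaui" → 7 new (d, a, d, u, a, u, i)
  "udauiada" → prefix "udauiad" already present; 1 new (a)
  "ud" → prefix "ud" already present; 0 new (none)
  "udauiaaada" → prefix "udauia" already present; 4 new (a, a, d, a)
  "udauiadi" → prefix "udauiadi" already present; 0 new (none)
  "udauiaaadad" → prefix "udauiaaada" already present; 1 new (d)
  "udauiaaadd" → prefix "udauiaaad" already present; 1 new (d)
  "udauuidiaa" → prefix "udau" already present; 6 new (u, i, d, i, a, a)
Total nodes = 9 + 7 + 1 + 0 + 4 + 0 + 1 + 1 + 6 = 29

29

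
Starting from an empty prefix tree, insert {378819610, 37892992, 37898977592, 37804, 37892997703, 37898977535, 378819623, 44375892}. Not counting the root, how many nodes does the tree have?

For each word, the new-node count is its length minus the longest prefix already in the trie:
  "378819610" → 9 new (3, 7, 8, 8, 1, 9, 6, 1, 0)
  "37892992" → prefix "378" already present; 5 new (9, 2, 9, 9, 2)
  "37898977592" → prefix "3789" already present; 7 new (8, 9, 7, 7, 5, 9, 2)
  "37804" → prefix "378" already present; 2 new (0, 4)
  "37892997703" → prefix "3789299" already present; 4 new (7, 7, 0, 3)
  "37898977535" → prefix "378989775" already present; 2 new (3, 5)
  "378819623" → prefix "3788196" already present; 2 new (2, 3)
  "44375892" → 8 new (4, 4, 3, 7, 5, 8, 9, 2)
Total nodes = 9 + 5 + 7 + 2 + 4 + 2 + 2 + 8 = 39

39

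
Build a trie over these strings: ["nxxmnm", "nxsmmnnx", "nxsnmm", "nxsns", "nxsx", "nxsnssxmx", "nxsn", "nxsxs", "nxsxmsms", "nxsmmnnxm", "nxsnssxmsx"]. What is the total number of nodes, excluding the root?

29

Count nodes per top-level branch (shared prefixes stored once):
  'n'-branch (nxsmmnnx, nxsmmnnxm, nxsn, nxsnmm, nxsns, nxsnssxmsx, nxsnssxmx, nxsx, nxsxmsms, nxsxs, nxxmnm): 29 nodes
Sum: 29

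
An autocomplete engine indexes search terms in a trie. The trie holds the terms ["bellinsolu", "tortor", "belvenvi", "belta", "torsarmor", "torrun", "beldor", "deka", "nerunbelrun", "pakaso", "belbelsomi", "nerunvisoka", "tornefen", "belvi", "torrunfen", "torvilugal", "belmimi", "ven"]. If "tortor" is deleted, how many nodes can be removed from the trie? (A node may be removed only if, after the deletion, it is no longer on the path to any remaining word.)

3

A node on "tortor"'s path can go only if nothing else ends at it or branches off below it.
The suffix "tor" (3 nodes) is used only by "tortor"; the node for "tor" still has the child "s", so pruning stops there.
Nodes removed: 3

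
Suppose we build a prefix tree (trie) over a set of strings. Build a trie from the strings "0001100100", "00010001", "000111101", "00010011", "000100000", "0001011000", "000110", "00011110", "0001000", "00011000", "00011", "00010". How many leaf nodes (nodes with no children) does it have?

7

A leaf is a node with no children — equivalently, the end of a word that is not a proper prefix of any other stored word.
Those words: "000100000", "00010001", "00010011", "0001011000", "00011000", "0001100100", "000111101"
Leaf count: 7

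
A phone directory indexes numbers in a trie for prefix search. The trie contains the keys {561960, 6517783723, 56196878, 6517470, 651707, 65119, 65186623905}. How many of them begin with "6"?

5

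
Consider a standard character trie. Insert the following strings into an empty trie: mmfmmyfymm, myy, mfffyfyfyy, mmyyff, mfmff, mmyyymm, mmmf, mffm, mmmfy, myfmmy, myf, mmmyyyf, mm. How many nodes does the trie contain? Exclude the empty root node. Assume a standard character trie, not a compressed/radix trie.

43

Insert word by word; a character creates a node only if that edge doesn't already exist:
  "mmfmmyfymm" → 10 new (m, m, f, m, m, y, f, y, m, m)
  "myy" → prefix "m" already present; 2 new (y, y)
  "mfffyfyfyy" → prefix "m" already present; 9 new (f, f, f, y, f, y, f, y, y)
  "mmyyff" → prefix "mm" already present; 4 new (y, y, f, f)
  "mfmff" → prefix "mf" already present; 3 new (m, f, f)
  "mmyyymm" → prefix "mmyy" already present; 3 new (y, m, m)
  "mmmf" → prefix "mm" already present; 2 new (m, f)
  "mffm" → prefix "mff" already present; 1 new (m)
  "mmmfy" → prefix "mmmf" already present; 1 new (y)
  "myfmmy" → prefix "my" already present; 4 new (f, m, m, y)
  "myf" → prefix "myf" already present; 0 new (none)
  "mmmyyyf" → prefix "mmm" already present; 4 new (y, y, y, f)
  "mm" → prefix "mm" already present; 0 new (none)
Total nodes = 10 + 2 + 9 + 4 + 3 + 3 + 2 + 1 + 1 + 4 + 0 + 4 + 0 = 43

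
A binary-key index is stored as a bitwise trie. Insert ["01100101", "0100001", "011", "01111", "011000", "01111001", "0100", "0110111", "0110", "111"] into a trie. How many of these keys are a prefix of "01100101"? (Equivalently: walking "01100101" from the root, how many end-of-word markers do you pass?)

Traverse "01100101" character by character; count nodes along the way that are marked as word ends.
Prefixes of the query that are stored words: "011", "0110", "01100101"
Count: 3

3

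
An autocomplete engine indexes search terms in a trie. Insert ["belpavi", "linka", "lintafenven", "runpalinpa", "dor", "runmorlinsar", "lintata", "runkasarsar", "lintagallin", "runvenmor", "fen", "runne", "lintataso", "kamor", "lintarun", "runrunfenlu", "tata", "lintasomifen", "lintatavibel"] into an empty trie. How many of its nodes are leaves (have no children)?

A leaf is a node with no children — equivalently, the end of a word that is not a proper prefix of any other stored word.
Those words: "belpavi", "dor", "fen", "kamor", "linka", "lintafenven", "lintagallin", "lintarun", "lintasomifen", "lintataso", "lintatavibel", "runkasarsar", "runmorlinsar", "runne", "runpalinpa", "runrunfenlu", "runvenmor", "tata"
Leaf count: 18

18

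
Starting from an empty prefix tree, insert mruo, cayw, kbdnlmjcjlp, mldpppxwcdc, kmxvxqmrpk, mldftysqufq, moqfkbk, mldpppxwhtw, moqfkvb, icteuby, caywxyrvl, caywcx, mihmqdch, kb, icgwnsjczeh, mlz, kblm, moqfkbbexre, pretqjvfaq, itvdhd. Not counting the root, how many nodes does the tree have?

Trace insertions, counting only characters that open a new branch:
  "mruo" → 4 new (m, r, u, o)
  "cayw" → 4 new (c, a, y, w)
  "kbdnlmjcjlp" → 11 new (k, b, d, n, l, m, j, c, j, l, p)
  "mldpppxwcdc" → prefix "m" already present; 10 new (l, d, p, p, p, x, w, c, d, c)
  "kmxvxqmrpk" → prefix "k" already present; 9 new (m, x, v, x, q, m, r, p, k)
  "mldftysqufq" → prefix "mld" already present; 8 new (f, t, y, s, q, u, f, q)
  "moqfkbk" → prefix "m" already present; 6 new (o, q, f, k, b, k)
  "mldpppxwhtw" → prefix "mldpppxw" already present; 3 new (h, t, w)
  "moqfkvb" → prefix "moqfk" already present; 2 new (v, b)
  "icteuby" → 7 new (i, c, t, e, u, b, y)
  "caywxyrvl" → prefix "cayw" already present; 5 new (x, y, r, v, l)
  "caywcx" → prefix "cayw" already present; 2 new (c, x)
  "mihmqdch" → prefix "m" already present; 7 new (i, h, m, q, d, c, h)
  "kb" → prefix "kb" already present; 0 new (none)
  "icgwnsjczeh" → prefix "ic" already present; 9 new (g, w, n, s, j, c, z, e, h)
  "mlz" → prefix "ml" already present; 1 new (z)
  "kblm" → prefix "kb" already present; 2 new (l, m)
  "moqfkbbexre" → prefix "moqfkb" already present; 5 new (b, e, x, r, e)
  "pretqjvfaq" → 10 new (p, r, e, t, q, j, v, f, a, q)
  "itvdhd" → prefix "i" already present; 5 new (t, v, d, h, d)
Total nodes = 4 + 4 + 11 + 10 + 9 + 8 + 6 + 3 + 2 + 7 + 5 + 2 + 7 + 0 + 9 + 1 + 2 + 5 + 10 + 5 = 110

110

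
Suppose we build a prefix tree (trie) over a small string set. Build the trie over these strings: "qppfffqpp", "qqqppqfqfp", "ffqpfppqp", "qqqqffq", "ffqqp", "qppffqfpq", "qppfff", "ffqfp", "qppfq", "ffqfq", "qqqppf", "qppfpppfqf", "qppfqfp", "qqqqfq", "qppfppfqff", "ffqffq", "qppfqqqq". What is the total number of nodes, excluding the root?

Count nodes per top-level branch (shared prefixes stored once):
  'f'-branch (ffqffq, ffqfp, ffqfq, ffqpfppqp, ffqqp): 16 nodes
  'q'-branch (qppfff, qppfffqpp, qppffqfpq, qppfppfqff, qppfpppfqf, qppfq, qppfqfp, qppfqqqq, qqqppf, qqqppqfqfp, qqqqffq, qqqqfq): 44 nodes
Sum: 60

60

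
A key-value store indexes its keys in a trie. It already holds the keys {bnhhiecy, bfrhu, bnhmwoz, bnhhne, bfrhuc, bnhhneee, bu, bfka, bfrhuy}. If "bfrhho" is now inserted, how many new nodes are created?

Walking "bfrhho" from the root, the first 4 characters ("bfrh") follow existing edges; "h" is the first miss.
Each of the 2 remaining characters creates one node.

2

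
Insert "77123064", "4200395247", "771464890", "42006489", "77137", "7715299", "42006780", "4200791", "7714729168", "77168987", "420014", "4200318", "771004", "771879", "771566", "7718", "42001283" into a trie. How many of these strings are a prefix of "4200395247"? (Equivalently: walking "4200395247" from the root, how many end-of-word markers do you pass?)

1

Walk "4200395247" from the root; an end-of-word marker is hit whenever a stored word is a prefix of "4200395247".
Prefixes of the query that are stored words: "4200395247"
Count: 1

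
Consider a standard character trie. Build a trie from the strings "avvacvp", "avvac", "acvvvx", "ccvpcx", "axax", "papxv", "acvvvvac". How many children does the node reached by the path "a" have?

Follow the path "a" to its node, then look at its outgoing edges.
Distinct next characters after "a": c, v, x.
That node has 3 child edges.

3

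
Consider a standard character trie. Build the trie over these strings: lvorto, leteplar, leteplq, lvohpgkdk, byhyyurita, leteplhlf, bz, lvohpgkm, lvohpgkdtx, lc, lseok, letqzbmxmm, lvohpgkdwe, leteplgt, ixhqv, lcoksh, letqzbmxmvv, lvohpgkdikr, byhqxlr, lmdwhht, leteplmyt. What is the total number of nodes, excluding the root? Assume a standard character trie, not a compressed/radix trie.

For each word, the new-node count is its length minus the longest prefix already in the trie:
  "lvorto" → 6 new (l, v, o, r, t, o)
  "leteplar" → prefix "l" already present; 7 new (e, t, e, p, l, a, r)
  "leteplq" → prefix "letepl" already present; 1 new (q)
  "lvohpgkdk" → prefix "lvo" already present; 6 new (h, p, g, k, d, k)
  "byhyyurita" → 10 new (b, y, h, y, y, u, r, i, t, a)
  "leteplhlf" → prefix "letepl" already present; 3 new (h, l, f)
  "bz" → prefix "b" already present; 1 new (z)
  "lvohpgkm" → prefix "lvohpgk" already present; 1 new (m)
  "lvohpgkdtx" → prefix "lvohpgkd" already present; 2 new (t, x)
  "lc" → prefix "l" already present; 1 new (c)
  "lseok" → prefix "l" already present; 4 new (s, e, o, k)
  "letqzbmxmm" → prefix "let" already present; 7 new (q, z, b, m, x, m, m)
  "lvohpgkdwe" → prefix "lvohpgkd" already present; 2 new (w, e)
  "leteplgt" → prefix "letepl" already present; 2 new (g, t)
  "ixhqv" → 5 new (i, x, h, q, v)
  "lcoksh" → prefix "lc" already present; 4 new (o, k, s, h)
  "letqzbmxmvv" → prefix "letqzbmxm" already present; 2 new (v, v)
  "lvohpgkdikr" → prefix "lvohpgkd" already present; 3 new (i, k, r)
  "byhqxlr" → prefix "byh" already present; 4 new (q, x, l, r)
  "lmdwhht" → prefix "l" already present; 6 new (m, d, w, h, h, t)
  "leteplmyt" → prefix "letepl" already present; 3 new (m, y, t)
Total nodes = 6 + 7 + 1 + 6 + 10 + 3 + 1 + 1 + 2 + 1 + 4 + 7 + 2 + 2 + 5 + 4 + 2 + 3 + 4 + 6 + 3 = 80

80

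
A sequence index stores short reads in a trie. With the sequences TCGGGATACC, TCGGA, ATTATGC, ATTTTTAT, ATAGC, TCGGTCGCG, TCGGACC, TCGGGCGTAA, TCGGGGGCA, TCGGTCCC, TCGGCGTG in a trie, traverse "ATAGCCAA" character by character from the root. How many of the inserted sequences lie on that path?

1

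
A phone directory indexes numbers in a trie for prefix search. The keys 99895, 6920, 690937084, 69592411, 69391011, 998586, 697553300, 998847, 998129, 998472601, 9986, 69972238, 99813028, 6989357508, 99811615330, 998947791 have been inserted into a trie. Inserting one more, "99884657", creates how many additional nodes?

3

"99884" is already a path in the trie; the remaining "657" must be added.
New nodes needed: |"99884657"| − 5 = 8 − 5 = 3.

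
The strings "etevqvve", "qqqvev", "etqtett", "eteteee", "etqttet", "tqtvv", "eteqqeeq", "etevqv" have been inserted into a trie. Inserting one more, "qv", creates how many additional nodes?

Walking "qv" from the root, the first 1 characters ("q") follow existing edges; "v" is the first miss.
Each of the 1 remaining characters creates one node.

1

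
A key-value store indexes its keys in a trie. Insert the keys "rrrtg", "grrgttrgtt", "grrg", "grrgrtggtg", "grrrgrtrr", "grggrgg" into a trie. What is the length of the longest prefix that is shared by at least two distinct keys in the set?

4

Look for the deepest trie node that still has at least two words in its subtree.
"grrg" and "grrgrtggtg" agree on "grrg" (4 characters) before diverging; nothing deeper is shared.
Longest shared-prefix length: 4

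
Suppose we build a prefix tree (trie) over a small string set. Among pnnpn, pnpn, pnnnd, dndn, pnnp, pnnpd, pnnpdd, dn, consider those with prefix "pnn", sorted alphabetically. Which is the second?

Words with prefix "pnn", in lexicographic order: "pnnnd", "pnnp", "pnnpd", "pnnpdd", "pnnpn"
The 2nd is pnnp.

pnnp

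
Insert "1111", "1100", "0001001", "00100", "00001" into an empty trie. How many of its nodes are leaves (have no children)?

Leaves are exactly the stored words that no other stored word extends.
Those words: "00001", "0001001", "00100", "1100", "1111"
Leaf count: 5

5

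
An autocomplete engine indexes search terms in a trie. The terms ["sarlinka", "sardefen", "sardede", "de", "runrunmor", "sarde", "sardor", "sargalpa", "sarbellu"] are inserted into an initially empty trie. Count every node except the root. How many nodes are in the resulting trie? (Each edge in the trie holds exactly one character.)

38

Trie structure (* marks end of a word):
(root)
├─ d
│  └─ e *
├─ r
│  └─ u
│     └─ n
│        └─ r
│           └─ u
│              └─ n
│                 └─ m
│                    └─ o
│                       └─ r *
└─ s
   └─ a
      └─ r
         ├─ b
         │  └─ e
         │     └─ l
         │        └─ l
         │           └─ u *
         ├─ d
         │  ├─ e *
         │  │  ├─ d
         │  │  │  └─ e *
         │  │  └─ f
         │  │     └─ e
         │  │        └─ n *
         │  └─ o
         │     └─ r *
         ├─ g
         │  └─ a
         │     └─ l
         │        └─ p
         │           └─ a *
         └─ l
            └─ i
               └─ n
                  └─ k
                     └─ a *
Counting every labelled node above: 38.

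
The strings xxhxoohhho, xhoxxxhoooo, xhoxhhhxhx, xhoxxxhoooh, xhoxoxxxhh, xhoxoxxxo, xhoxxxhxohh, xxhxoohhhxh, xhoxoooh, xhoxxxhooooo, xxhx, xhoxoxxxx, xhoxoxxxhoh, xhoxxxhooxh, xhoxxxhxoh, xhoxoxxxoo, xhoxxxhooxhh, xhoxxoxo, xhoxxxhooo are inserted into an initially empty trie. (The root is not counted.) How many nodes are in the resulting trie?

For each word, the new-node count is its length minus the longest prefix already in the trie:
  "xxhxoohhho" → 10 new (x, x, h, x, o, o, h, h, h, o)
  "xhoxxxhoooo" → prefix "x" already present; 10 new (h, o, x, x, x, h, o, o, o, o)
  "xhoxhhhxhx" → prefix "xhox" already present; 6 new (h, h, h, x, h, x)
  "xhoxxxhoooh" → prefix "xhoxxxhooo" already present; 1 new (h)
  "xhoxoxxxhh" → prefix "xhox" already present; 6 new (o, x, x, x, h, h)
  "xhoxoxxxo" → prefix "xhoxoxxx" already present; 1 new (o)
  "xhoxxxhxohh" → prefix "xhoxxxh" already present; 4 new (x, o, h, h)
  "xxhxoohhhxh" → prefix "xxhxoohhh" already present; 2 new (x, h)
  "xhoxoooh" → prefix "xhoxo" already present; 3 new (o, o, h)
  "xhoxxxhooooo" → prefix "xhoxxxhoooo" already present; 1 new (o)
  "xxhx" → prefix "xxhx" already present; 0 new (none)
  "xhoxoxxxx" → prefix "xhoxoxxx" already present; 1 new (x)
  "xhoxoxxxhoh" → prefix "xhoxoxxxh" already present; 2 new (o, h)
  "xhoxxxhooxh" → prefix "xhoxxxhoo" already present; 2 new (x, h)
  "xhoxxxhxoh" → prefix "xhoxxxhxoh" already present; 0 new (none)
  "xhoxoxxxoo" → prefix "xhoxoxxxo" already present; 1 new (o)
  "xhoxxxhooxhh" → prefix "xhoxxxhooxh" already present; 1 new (h)
  "xhoxxoxo" → prefix "xhoxx" already present; 3 new (o, x, o)
  "xhoxxxhooo" → prefix "xhoxxxhooo" already present; 0 new (none)
Total nodes = 10 + 10 + 6 + 1 + 6 + 1 + 4 + 2 + 3 + 1 + 0 + 1 + 2 + 2 + 0 + 1 + 1 + 3 + 0 = 54

54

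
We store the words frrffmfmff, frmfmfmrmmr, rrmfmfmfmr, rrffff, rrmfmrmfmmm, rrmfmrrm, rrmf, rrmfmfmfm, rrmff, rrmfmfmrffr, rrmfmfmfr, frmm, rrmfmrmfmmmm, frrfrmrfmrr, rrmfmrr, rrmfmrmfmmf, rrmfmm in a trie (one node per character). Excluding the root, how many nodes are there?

For each word, the new-node count is its length minus the longest prefix already in the trie:
  "frrffmfmff" → 10 new (f, r, r, f, f, m, f, m, f, f)
  "frmfmfmrmmr" → prefix "fr" already present; 9 new (m, f, m, f, m, r, m, m, r)
  "rrmfmfmfmr" → 10 new (r, r, m, f, m, f, m, f, m, r)
  "rrffff" → prefix "rr" already present; 4 new (f, f, f, f)
  "rrmfmrmfmmm" → prefix "rrmfm" already present; 6 new (r, m, f, m, m, m)
  "rrmfmrrm" → prefix "rrmfmr" already present; 2 new (r, m)
  "rrmf" → prefix "rrmf" already present; 0 new (none)
  "rrmfmfmfm" → prefix "rrmfmfmfm" already present; 0 new (none)
  "rrmff" → prefix "rrmf" already present; 1 new (f)
  "rrmfmfmrffr" → prefix "rrmfmfm" already present; 4 new (r, f, f, r)
  "rrmfmfmfr" → prefix "rrmfmfmf" already present; 1 new (r)
  "frmm" → prefix "frm" already present; 1 new (m)
  "rrmfmrmfmmmm" → prefix "rrmfmrmfmmm" already present; 1 new (m)
  "frrfrmrfmrr" → prefix "frrf" already present; 7 new (r, m, r, f, m, r, r)
  "rrmfmrr" → prefix "rrmfmrr" already present; 0 new (none)
  "rrmfmrmfmmf" → prefix "rrmfmrmfmm" already present; 1 new (f)
  "rrmfmm" → prefix "rrmfm" already present; 1 new (m)
Total nodes = 10 + 9 + 10 + 4 + 6 + 2 + 0 + 0 + 1 + 4 + 1 + 1 + 1 + 7 + 0 + 1 + 1 = 58

58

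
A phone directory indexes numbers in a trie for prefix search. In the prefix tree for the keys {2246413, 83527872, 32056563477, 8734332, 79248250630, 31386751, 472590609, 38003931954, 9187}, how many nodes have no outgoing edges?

9

Leaves are exactly the stored words that no other stored word extends.
Those words: "2246413", "31386751", "32056563477", "38003931954", "472590609", "79248250630", "83527872", "8734332", "9187"
Leaf count: 9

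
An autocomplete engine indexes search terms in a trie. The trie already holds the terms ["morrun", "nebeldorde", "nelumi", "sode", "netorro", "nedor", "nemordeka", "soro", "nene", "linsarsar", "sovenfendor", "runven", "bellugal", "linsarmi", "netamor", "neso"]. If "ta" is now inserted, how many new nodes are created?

Nothing in the trie begins with "t"; the whole of "ta" is new.
2 − 0 = 2 new nodes.

2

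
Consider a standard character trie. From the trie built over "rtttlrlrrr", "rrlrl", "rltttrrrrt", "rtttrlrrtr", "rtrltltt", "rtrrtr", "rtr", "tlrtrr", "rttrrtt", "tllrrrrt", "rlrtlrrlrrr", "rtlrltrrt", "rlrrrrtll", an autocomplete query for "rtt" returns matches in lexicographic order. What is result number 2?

rtttlrlrrr

Filter for "rtt…" and sort: "rttrrtt", "rtttlrlrrr", "rtttrlrrtr"
Position 2: rtttlrlrrr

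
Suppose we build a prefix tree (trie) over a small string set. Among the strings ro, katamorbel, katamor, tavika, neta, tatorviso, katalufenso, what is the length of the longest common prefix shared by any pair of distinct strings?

Look for the deepest trie node that still has at least two words in its subtree.
e.g. "katamor" and "katamorbel" share the prefix "katamor" of length 7; no pair shares a longer one.
Longest shared-prefix length: 7

7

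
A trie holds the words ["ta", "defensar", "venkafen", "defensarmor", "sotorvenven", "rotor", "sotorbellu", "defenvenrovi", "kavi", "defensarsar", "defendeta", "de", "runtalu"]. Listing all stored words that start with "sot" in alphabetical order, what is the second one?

Words with prefix "sot", in lexicographic order: "sotorbellu", "sotorvenven"
Position 2: sotorvenven

sotorvenven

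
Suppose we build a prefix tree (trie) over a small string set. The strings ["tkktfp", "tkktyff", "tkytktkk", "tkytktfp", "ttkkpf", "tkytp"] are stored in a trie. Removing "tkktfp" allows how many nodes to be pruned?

2

A node on "tkktfp"'s path can go only if nothing else ends at it or branches off below it.
The suffix "fp" (2 nodes) is used only by "tkktfp"; the node for "tkkt" still has the child "y", so pruning stops there.
Nodes removed: 2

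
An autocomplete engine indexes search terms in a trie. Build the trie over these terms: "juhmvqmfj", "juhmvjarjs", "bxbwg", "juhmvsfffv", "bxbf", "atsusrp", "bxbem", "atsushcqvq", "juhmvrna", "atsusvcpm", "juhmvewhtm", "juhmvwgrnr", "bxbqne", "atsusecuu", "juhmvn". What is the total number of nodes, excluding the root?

64

Trace insertions, counting only characters that open a new branch:
  "juhmvqmfj" → 9 new (j, u, h, m, v, q, m, f, j)
  "juhmvjarjs" → prefix "juhmv" already present; 5 new (j, a, r, j, s)
  "bxbwg" → 5 new (b, x, b, w, g)
  "juhmvsfffv" → prefix "juhmv" already present; 5 new (s, f, f, f, v)
  "bxbf" → prefix "bxb" already present; 1 new (f)
  "atsusrp" → 7 new (a, t, s, u, s, r, p)
  "bxbem" → prefix "bxb" already present; 2 new (e, m)
  "atsushcqvq" → prefix "atsus" already present; 5 new (h, c, q, v, q)
  "juhmvrna" → prefix "juhmv" already present; 3 new (r, n, a)
  "atsusvcpm" → prefix "atsus" already present; 4 new (v, c, p, m)
  "juhmvewhtm" → prefix "juhmv" already present; 5 new (e, w, h, t, m)
  "juhmvwgrnr" → prefix "juhmv" already present; 5 new (w, g, r, n, r)
  "bxbqne" → prefix "bxb" already present; 3 new (q, n, e)
  "atsusecuu" → prefix "atsus" already present; 4 new (e, c, u, u)
  "juhmvn" → prefix "juhmv" already present; 1 new (n)
Total nodes = 9 + 5 + 5 + 5 + 1 + 7 + 2 + 5 + 3 + 4 + 5 + 5 + 3 + 4 + 1 = 64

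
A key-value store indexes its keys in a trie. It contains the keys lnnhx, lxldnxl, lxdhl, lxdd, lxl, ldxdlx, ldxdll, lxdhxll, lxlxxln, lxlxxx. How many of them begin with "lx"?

Walk to "lx"; the words in its subtree are exactly those with that prefix.
Matches: "lxdd", "lxdhl", "lxdhxll", "lxl", "lxldnxl", "lxlxxln", "lxlxxx"
Count: 7

7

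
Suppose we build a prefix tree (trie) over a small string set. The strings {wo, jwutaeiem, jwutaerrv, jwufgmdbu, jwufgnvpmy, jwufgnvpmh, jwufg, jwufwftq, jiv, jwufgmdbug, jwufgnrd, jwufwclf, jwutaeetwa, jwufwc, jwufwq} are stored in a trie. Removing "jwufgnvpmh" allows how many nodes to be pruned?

Walk "jwufgnvpmh" from the leaf back toward the root, removing each node that no remaining word uses.
The suffix "h" (1 node) is used only by "jwufgnvpmh"; the node for "jwufgnvpm" still has the child "y", so pruning stops there.
Nodes removed: 1

1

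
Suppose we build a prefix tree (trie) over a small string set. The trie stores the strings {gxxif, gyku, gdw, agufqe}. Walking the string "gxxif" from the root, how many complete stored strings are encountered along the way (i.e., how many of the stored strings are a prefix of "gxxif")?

1

Traverse "gxxif" character by character; count nodes along the way that are marked as word ends.
Prefixes of the query that are stored words: "gxxif"
Count: 1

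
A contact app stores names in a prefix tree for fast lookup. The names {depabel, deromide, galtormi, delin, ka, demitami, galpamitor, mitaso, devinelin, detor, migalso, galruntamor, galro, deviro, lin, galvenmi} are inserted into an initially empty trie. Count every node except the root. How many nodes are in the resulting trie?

79

Count nodes per top-level branch (shared prefixes stored once):
  'd'-branch (delin, demitami, depabel, deromide, detor, devinelin, deviro): 34 nodes
  'g'-branch (galpamitor, galro, galruntamor, galtormi, galvenmi): 29 nodes
  'k'-branch (ka): 2 nodes
  'l'-branch (lin): 3 nodes
  'm'-branch (migalso, mitaso): 11 nodes
Sum: 79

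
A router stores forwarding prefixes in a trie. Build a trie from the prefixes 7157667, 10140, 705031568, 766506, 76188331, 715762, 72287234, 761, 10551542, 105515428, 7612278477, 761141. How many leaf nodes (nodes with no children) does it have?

10

A leaf is a node with no children — equivalently, the end of a word that is not a proper prefix of any other stored word.
Those words: "10140", "105515428", "705031568", "715762", "7157667", "72287234", "761141", "7612278477", "76188331", "766506"
Leaf count: 10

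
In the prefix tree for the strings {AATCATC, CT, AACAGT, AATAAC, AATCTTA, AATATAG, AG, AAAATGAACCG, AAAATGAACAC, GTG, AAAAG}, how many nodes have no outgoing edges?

A leaf is a node with no children — equivalently, the end of a word that is not a proper prefix of any other stored word.
Those words: "AAAAG", "AAAATGAACAC", "AAAATGAACCG", "AACAGT", "AATAAC", "AATATAG", "AATCATC", "AATCTTA", "AG", "CT", "GTG"
Leaf count: 11

11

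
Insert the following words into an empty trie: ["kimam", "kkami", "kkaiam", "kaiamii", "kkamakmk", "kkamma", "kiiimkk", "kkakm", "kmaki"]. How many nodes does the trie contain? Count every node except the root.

35

Trie structure (* marks end of a word):
(root)
└─ k
   ├─ a
   │  └─ i
   │     └─ a
   │        └─ m
   │           └─ i
   │              └─ i *
   ├─ i
   │  ├─ i
   │  │  └─ i
   │  │     └─ m
   │  │        └─ k
   │  │           └─ k *
   │  └─ m
   │     └─ a
   │        └─ m *
   ├─ k
   │  └─ a
   │     ├─ i
   │     │  └─ a
   │     │     └─ m *
   │     ├─ k
   │     │  └─ m *
   │     └─ m
   │        ├─ a
   │        │  └─ k
   │        │     └─ m
   │        │        └─ k *
   │        ├─ i *
   │        └─ m
   │           └─ a *
   └─ m
      └─ a
         └─ k
            └─ i *
Counting every labelled node above: 35.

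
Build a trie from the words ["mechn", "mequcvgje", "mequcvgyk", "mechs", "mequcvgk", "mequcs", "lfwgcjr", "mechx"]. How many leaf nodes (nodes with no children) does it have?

8

Leaves are exactly the stored words that no other stored word extends.
Those words: "lfwgcjr", "mechn", "mechs", "mechx", "mequcs", "mequcvgje", "mequcvgk", "mequcvgyk"
Leaf count: 8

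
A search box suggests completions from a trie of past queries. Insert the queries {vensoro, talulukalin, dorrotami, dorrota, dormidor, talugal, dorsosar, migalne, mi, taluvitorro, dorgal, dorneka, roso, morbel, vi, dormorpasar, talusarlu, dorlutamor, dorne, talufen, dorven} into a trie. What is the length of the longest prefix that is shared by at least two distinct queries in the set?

7

Equivalently: take the maximum, over all pairs, of their longest common prefix length.
e.g. "dorrota" and "dorrotami" share the prefix "dorrota" of length 7; no pair shares a longer one.
Longest shared-prefix length: 7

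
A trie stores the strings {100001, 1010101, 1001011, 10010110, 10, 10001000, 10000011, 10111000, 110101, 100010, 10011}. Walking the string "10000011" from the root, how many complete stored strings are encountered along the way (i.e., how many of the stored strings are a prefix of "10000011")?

2

Check each prefix of "10000011" against the stored set — each match is an end-marker on the path.
Prefixes of the query that are stored words: "10", "10000011"
Count: 2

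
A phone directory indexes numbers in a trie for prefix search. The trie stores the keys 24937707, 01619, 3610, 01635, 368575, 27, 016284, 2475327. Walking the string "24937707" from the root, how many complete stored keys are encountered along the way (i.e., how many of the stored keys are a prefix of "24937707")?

Check each prefix of "24937707" against the stored set — each match is an end-marker on the path.
Prefixes of the query that are stored words: "24937707"
Count: 1

1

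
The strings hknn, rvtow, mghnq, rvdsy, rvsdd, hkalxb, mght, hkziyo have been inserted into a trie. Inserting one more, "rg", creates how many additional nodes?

Walking "rg" from the root, the first 1 characters ("r") follow existing edges; "g" is the first miss.
New nodes needed: |"rg"| − 1 = 2 − 1 = 1.

1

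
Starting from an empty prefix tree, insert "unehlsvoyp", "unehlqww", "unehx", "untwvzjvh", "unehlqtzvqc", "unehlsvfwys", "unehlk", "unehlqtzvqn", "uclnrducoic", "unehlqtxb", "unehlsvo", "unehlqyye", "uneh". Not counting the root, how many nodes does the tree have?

Insert word by word; a character creates a node only if that edge doesn't already exist:
  "unehlsvoyp" → 10 new (u, n, e, h, l, s, v, o, y, p)
  "unehlqww" → prefix "unehl" already present; 3 new (q, w, w)
  "unehx" → prefix "uneh" already present; 1 new (x)
  "untwvzjvh" → prefix "un" already present; 7 new (t, w, v, z, j, v, h)
  "unehlqtzvqc" → prefix "unehlq" already present; 5 new (t, z, v, q, c)
  "unehlsvfwys" → prefix "unehlsv" already present; 4 new (f, w, y, s)
  "unehlk" → prefix "unehl" already present; 1 new (k)
  "unehlqtzvqn" → prefix "unehlqtzvq" already present; 1 new (n)
  "uclnrducoic" → prefix "u" already present; 10 new (c, l, n, r, d, u, c, o, i, c)
  "unehlqtxb" → prefix "unehlqt" already present; 2 new (x, b)
  "unehlsvo" → prefix "unehlsvo" already present; 0 new (none)
  "unehlqyye" → prefix "unehlq" already present; 3 new (y, y, e)
  "uneh" → prefix "uneh" already present; 0 new (none)
Total nodes = 10 + 3 + 1 + 7 + 5 + 4 + 1 + 1 + 10 + 2 + 0 + 3 + 0 = 47

47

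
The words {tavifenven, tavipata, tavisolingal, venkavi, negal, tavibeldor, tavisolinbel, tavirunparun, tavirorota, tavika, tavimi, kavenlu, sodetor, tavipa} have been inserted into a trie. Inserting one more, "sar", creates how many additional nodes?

2

"s" is already a path in the trie; the remaining "ar" must be added.
New nodes needed: |"sar"| − 1 = 3 − 1 = 2.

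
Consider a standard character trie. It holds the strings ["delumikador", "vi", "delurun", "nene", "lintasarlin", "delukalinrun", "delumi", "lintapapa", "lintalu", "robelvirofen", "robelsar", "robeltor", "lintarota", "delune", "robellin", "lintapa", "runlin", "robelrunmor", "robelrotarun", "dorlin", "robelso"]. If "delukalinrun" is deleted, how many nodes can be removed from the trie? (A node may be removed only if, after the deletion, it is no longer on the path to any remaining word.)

8

After clearing the end-marker at "delukalinrun", prune upward until reaching a node still needed by another word.
The suffix "kalinrun" (8 nodes) is used only by "delukalinrun"; the node for "delu" still has the child "m", so pruning stops there.
Nodes removed: 8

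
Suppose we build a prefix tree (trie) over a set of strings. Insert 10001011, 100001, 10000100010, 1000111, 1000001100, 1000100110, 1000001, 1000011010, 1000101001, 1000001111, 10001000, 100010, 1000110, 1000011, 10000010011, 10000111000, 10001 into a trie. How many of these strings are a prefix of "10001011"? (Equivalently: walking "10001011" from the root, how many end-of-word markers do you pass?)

Traverse "10001011" character by character; count nodes along the way that are marked as word ends.
Prefixes of the query that are stored words: "10001", "100010", "10001011"
Count: 3

3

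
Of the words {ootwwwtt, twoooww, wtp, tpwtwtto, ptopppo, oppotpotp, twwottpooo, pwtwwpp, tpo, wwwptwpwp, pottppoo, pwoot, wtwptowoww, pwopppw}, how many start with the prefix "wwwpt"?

1

Traverse to the node for "wwwpt", then collect every word in that subtree.
Matches: "wwwptwpwp"
Count: 1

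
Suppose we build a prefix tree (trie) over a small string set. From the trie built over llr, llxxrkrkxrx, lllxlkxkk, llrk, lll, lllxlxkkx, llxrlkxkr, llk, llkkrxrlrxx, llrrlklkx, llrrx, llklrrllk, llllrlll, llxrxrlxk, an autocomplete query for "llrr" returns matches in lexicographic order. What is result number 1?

DFS of the "llrr" subtree visits, in order: "llrrlklkx", "llrrx"
Position 1: llrrlklkx

llrrlklkx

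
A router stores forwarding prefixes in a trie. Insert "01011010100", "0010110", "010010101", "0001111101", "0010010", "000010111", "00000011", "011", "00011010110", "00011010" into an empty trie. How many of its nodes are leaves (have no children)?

A leaf is a node with no children — equivalently, the end of a word that is not a proper prefix of any other stored word.
Those words: "00000011", "000010111", "00011010110", "0001111101", "0010010", "0010110", "010010101", "01011010100", "011"
Leaf count: 9

9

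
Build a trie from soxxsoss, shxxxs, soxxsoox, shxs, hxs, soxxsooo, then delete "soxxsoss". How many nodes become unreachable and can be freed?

After clearing the end-marker at "soxxsoss", prune upward until reaching a node still needed by another word.
The suffix "ss" (2 nodes) is used only by "soxxsoss"; the node for "soxxso" still has the child "o", so pruning stops there.
Nodes removed: 2

2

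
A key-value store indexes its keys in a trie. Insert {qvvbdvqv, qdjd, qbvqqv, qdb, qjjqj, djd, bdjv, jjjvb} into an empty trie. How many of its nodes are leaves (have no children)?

Leaves are exactly the stored words that no other stored word extends.
Those words: "bdjv", "djd", "jjjvb", "qbvqqv", "qdb", "qdjd", "qjjqj", "qvvbdvqv"
Leaf count: 8

8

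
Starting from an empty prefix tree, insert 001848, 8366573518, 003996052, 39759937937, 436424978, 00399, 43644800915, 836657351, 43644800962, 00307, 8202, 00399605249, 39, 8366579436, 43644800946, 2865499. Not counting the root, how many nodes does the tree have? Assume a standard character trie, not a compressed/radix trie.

72

Insert word by word; a character creates a node only if that edge doesn't already exist:
  "001848" → 6 new (0, 0, 1, 8, 4, 8)
  "8366573518" → 10 new (8, 3, 6, 6, 5, 7, 3, 5, 1, 8)
  "003996052" → prefix "00" already present; 7 new (3, 9, 9, 6, 0, 5, 2)
  "39759937937" → 11 new (3, 9, 7, 5, 9, 9, 3, 7, 9, 3, 7)
  "436424978" → 9 new (4, 3, 6, 4, 2, 4, 9, 7, 8)
  "00399" → prefix "00399" already present; 0 new (none)
  "43644800915" → prefix "4364" already present; 7 new (4, 8, 0, 0, 9, 1, 5)
  "836657351" → prefix "836657351" already present; 0 new (none)
  "43644800962" → prefix "436448009" already present; 2 new (6, 2)
  "00307" → prefix "003" already present; 2 new (0, 7)
  "8202" → prefix "8" already present; 3 new (2, 0, 2)
  "00399605249" → prefix "003996052" already present; 2 new (4, 9)
  "39" → prefix "39" already present; 0 new (none)
  "8366579436" → prefix "836657" already present; 4 new (9, 4, 3, 6)
  "43644800946" → prefix "436448009" already present; 2 new (4, 6)
  "2865499" → 7 new (2, 8, 6, 5, 4, 9, 9)
Total nodes = 6 + 10 + 7 + 11 + 9 + 0 + 7 + 0 + 2 + 2 + 3 + 2 + 0 + 4 + 2 + 7 = 72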